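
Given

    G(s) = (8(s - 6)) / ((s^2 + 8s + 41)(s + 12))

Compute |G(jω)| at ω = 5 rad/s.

|G(j5)| ≈ 0.1116

Substitute s = j5: numerator = -48 + j40, denominator = -8 + j560.
|G(j5)| = |-48 + j40| / |-8 + j560| = 62.482 / 560.06 ≈ 0.1116.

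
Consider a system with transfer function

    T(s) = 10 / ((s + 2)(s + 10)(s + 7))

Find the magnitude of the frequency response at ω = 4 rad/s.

Substitute s = j4: numerator = 10, denominator = -164 + j352.
|T(j4)| = |10| / |-164 + j352| = 10 / 388.33 ≈ 0.02575.

|T(j4)| ≈ 0.02575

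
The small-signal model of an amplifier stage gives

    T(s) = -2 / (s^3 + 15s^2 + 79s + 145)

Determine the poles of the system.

s = -5 ± 2j, -5

The poles are the roots of the denominator s^3 + 15s^2 + 79s + 145 = 0.
Trying s = -5: the polynomial evaluates to 0, so (s + 5) is a factor.
Dividing out leaves s^2 + 10s + 29 = 0.
The quadratic formula then gives s = -5 ± 2j.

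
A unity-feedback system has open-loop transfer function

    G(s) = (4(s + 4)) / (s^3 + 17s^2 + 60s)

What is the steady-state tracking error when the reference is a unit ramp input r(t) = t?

G(s) has one pole at the origin.
This is a Type 1 system. Kv = lim_{s→0} s·G(s) = 16/60 = 4/15.
e_ss = 1/Kv = 1/(4/15) = 15/4 ≈ 3.750.

e_ss = 3.750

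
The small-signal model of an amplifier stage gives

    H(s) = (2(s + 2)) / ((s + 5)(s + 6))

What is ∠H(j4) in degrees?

At s = j4: numerator = 4 + j8, denominator = 14 + j44.
∠H = ∠num − ∠den = 63.435° − (72.350°) = -8.915°.

∠H(j4) ≈ -8.915°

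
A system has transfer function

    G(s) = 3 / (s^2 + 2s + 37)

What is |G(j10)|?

|G(j10)| ≈ 0.04539

Substitute s = j10: numerator = 3, denominator = -63 + j20.
|G(j10)| = |3| / |-63 + j20| = 3 / 66.098 ≈ 0.04539.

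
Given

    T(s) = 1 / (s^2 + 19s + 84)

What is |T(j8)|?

|T(j8)| ≈ 0.006523

Substitute s = j8: numerator = 1, denominator = 20 + j152.
|T(j8)| = |1| / |20 + j152| = 1 / 153.31 ≈ 0.006523.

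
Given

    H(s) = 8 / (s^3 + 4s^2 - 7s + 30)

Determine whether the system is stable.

unstable

The denominator s^3 + 4s^2 - 7s + 30 factors as (s^2 - 2s + 5)(s + 6), giving poles at s = 1 ± 2j, -6.
Since the pole(s) at s = 1 + 2j, 1 - 2j lie in the right half-plane, the system is unstable.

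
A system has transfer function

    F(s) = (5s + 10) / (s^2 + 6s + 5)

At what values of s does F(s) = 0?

Set the numerator to zero: 5s + 10 = 0, i.e. 5·(s + 2) = 0.
So s = -2.

s = -2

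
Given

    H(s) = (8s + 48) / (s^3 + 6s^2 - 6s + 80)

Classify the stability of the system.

The denominator s^3 + 6s^2 - 6s + 80 factors as (s + 8)(s^2 - 2s + 10), giving poles at s = -8, 1 ± 3j.
Since the pole(s) at s = 1 ± 3j lie in the right half-plane, the system is unstable.

unstable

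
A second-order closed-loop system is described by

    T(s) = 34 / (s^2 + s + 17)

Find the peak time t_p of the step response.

t_p ≈ 0.7676 s

Comparing s^2 + s + 17 to s^2 + 2ζωₙs + ωₙ²: ωₙ = √17 ≈ 4.123 rad/s and ζ = 1/(2·√17) ≈ 0.1213.
ζωₙ = 1/2 = 0.5, so ω_d = ωₙ√(1−ζ²) = √(ωₙ² − (ζωₙ)²) = √(17 − 0.5²) = √16.75 ≈ 4.093 rad/s.
t_p = π/ω_d = π/4.093 ≈ 0.7676 s.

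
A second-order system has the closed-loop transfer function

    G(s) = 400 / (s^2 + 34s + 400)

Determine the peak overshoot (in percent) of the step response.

%OS ≈ 0.629%

Comparing s^2 + 34s + 400 to s^2 + 2ζωₙs + ωₙ²: ωₙ = 20 rad/s and ζ = 34/(2·20) = 0.85.
%OS = 100·exp(−πζ/√(1−ζ²)) = 100·exp(−π·0.85/√(1−0.85²)) ≈ 0.629%.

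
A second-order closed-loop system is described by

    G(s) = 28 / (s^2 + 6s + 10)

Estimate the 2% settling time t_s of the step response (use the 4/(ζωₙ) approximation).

Comparing s^2 + 6s + 10 to s^2 + 2ζωₙs + ωₙ²: ωₙ = √10 ≈ 3.162 rad/s and ζ = 6/(2·√10) ≈ 0.9487.
ζωₙ = 6/2 = 3, so t_s ≈ 4/(ζωₙ) = 4/3 ≈ 1.333 s.

t_s ≈ 1.333 s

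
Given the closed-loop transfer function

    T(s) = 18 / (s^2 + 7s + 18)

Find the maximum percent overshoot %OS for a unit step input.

%OS ≈ 1.02%

Comparing s^2 + 7s + 18 to s^2 + 2ζωₙs + ωₙ²: ωₙ = √18 ≈ 4.243 rad/s and ζ = 7/(2·√18) ≈ 0.8250.
%OS = 100·exp(−πζ/√(1−ζ²)) = 100·exp(−π·0.8250/√(1−0.8250²)) ≈ 1.02%.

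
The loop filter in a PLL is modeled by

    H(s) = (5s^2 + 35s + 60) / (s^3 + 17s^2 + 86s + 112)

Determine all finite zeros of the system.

s = -3, -4

Set the numerator to zero: 5s^2 + 35s + 60 = 0, i.e. 5·(s^2 + 7s + 12) = 0.
Factoring: (s + 3)(s + 4) = 0.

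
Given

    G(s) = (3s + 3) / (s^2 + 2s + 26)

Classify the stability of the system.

The denominator s^2 + 2s + 26 factors as (s^2 + 2s + 26), giving poles at s = -1 ± 5j.
Since all poles lie strictly in the left half-plane, the system is stable.

stable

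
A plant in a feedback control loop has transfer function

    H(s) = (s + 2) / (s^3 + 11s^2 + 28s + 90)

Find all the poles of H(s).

s = -1 ± 3j, -9

The poles are the roots of the denominator s^3 + 11s^2 + 28s + 90 = 0.
Trying s = -9: the polynomial evaluates to 0, so (s + 9) is a factor.
Dividing out leaves s^2 + 2s + 10 = 0.
The quadratic formula then gives s = -1 ± 3j.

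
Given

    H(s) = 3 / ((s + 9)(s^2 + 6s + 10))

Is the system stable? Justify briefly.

The poles can be read from the denominator factors: s = -9, -3 + j, -3 - j.
Since all poles lie strictly in the left half-plane, the system is stable.

stable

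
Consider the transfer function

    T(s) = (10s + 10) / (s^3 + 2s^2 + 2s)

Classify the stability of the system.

marginally stable

The denominator s^3 + 2s^2 + 2s factors as s(s^2 + 2s + 2), giving poles at s = 0, -1 + j, -1 - j.
Since the simple pole(s) at s = 0 lie on the jω-axis with none in the right half-plane, the system is marginally stable.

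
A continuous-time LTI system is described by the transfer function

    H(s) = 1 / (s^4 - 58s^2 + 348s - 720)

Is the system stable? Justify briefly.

unstable

The denominator s^4 - 58s^2 + 348s - 720 factors as (s - 4)(s + 10)(s^2 - 6s + 18), giving poles at s = 4, -10, 3 ± 3j.
Since the pole(s) at s = 4, 3 ± 3j lie in the right half-plane, the system is unstable.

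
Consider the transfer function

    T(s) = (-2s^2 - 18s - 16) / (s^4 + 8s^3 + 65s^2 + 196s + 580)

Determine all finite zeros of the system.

s = -1, -8

Set the numerator to zero: -2s^2 - 18s - 16 = 0, i.e. -2·(s^2 + 9s + 8) = 0.
Factoring: (s + 1)(s + 8) = 0.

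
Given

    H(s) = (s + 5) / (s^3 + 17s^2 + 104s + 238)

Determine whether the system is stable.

stable

The denominator s^3 + 17s^2 + 104s + 238 factors as (s + 7)(s^2 + 10s + 34), giving poles at s = -7, -5 + 3j, -5 - 3j.
Since all poles lie strictly in the left half-plane, the system is stable.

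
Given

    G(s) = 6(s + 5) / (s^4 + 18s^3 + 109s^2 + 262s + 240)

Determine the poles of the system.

The poles are the roots of the denominator s^4 + 18s^3 + 109s^2 + 262s + 240 = 0.
Trying s = -6: the polynomial evaluates to 0, so (s + 6) is a factor.
Dividing out leaves s^3 + 12s^2 + 37s + 40 = 0.
This factors further as (s^2 + 4s + 5)(s + 8) = 0.

s = -2 + j, -2 - j, -6, -8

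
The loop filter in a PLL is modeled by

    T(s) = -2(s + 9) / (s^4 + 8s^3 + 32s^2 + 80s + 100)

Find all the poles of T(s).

The poles are the roots of the denominator s^4 + 8s^3 + 32s^2 + 80s + 100 = 0.
No real roots exist; factor into two real quadratics: (s^2 + 6s + 10)(s^2 + 2s + 10) = 0.
Each quadratic gives a conjugate pair via the quadratic formula.

s = -3 + j, -3 - j, -1 + 3j, -1 - 3j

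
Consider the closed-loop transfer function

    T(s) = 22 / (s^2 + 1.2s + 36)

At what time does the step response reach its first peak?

Comparing s^2 + 1.2s + 36 to s^2 + 2ζωₙs + ωₙ²: ωₙ = 6 rad/s and ζ = 1.2/(2·6) = 0.1.
ζωₙ = 1.2/2 = 0.6, so ω_d = ωₙ√(1−ζ²) = √(ωₙ² − (ζωₙ)²) = √(36 − 0.6²) = √35.64 ≈ 5.970 rad/s.
t_p = π/ω_d = π/5.970 ≈ 0.5262 s.

t_p ≈ 0.5262 s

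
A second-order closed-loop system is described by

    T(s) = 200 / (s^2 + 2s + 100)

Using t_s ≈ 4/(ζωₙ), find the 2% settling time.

t_s ≈ 4 s

Comparing s^2 + 2s + 100 to s^2 + 2ζωₙs + ωₙ²: ωₙ = 10 rad/s and ζ = 2/(2·10) = 0.1.
ζωₙ = 2/2 = 1, so t_s ≈ 4/(ζωₙ) = 4/1 = 4 s.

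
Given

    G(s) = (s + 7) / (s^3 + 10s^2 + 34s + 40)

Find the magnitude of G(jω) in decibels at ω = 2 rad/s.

Substitute s = j2: numerator = 7 + j2, denominator = j60.
|G(j2)| = |7 + j2| / |j60| = 7.2801 / 60 ≈ 0.1213.
In decibels: 20·log₁₀(0.1213) ≈ -18.3 dB.

|G(j2)|_dB ≈ -18.3 dB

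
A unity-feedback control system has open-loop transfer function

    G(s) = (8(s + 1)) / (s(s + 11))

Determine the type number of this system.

The denominator has 1 factor of s at the origin (free integrator), so this is a Type 1 system.

Type 1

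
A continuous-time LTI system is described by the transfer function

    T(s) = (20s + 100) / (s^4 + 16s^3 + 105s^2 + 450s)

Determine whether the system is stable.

The denominator s^4 + 16s^3 + 105s^2 + 450s factors as s(s + 10)(s^2 + 6s + 45), giving poles at s = 0, -10, -3 + 6j, -3 - 6j.
Since the simple pole(s) at s = 0 lie on the jω-axis with none in the right half-plane, the system is marginally stable.

marginally stable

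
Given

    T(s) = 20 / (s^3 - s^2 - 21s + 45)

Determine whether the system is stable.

unstable

The denominator s^3 - s^2 - 21s + 45 factors as (s - 3)^2(s + 5), giving poles at s = 3, -5, 3.
Since the pole(s) at s = 3, 3 lie in the right half-plane, the system is unstable.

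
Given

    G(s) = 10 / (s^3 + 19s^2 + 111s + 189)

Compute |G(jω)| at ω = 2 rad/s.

Substitute s = j2: numerator = 10, denominator = 113 + j214.
|G(j2)| = |10| / |113 + j214| = 10 / 242.00 ≈ 0.04132.

|G(j2)| ≈ 0.04132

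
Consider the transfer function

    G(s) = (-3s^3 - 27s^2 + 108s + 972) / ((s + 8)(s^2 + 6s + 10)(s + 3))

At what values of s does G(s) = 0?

s = -6, -9, 6

Set the numerator to zero: -3s^3 - 27s^2 + 108s + 972 = 0, i.e. -3·(s^3 + 9s^2 - 36s - 324) = 0.
Factoring: (s + 6)(s + 9)(s - 6) = 0.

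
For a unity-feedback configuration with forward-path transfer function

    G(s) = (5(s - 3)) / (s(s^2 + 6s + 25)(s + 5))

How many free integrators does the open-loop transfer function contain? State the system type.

The denominator has 1 factor of s at the origin (free integrator), so this is a Type 1 system.

Type 1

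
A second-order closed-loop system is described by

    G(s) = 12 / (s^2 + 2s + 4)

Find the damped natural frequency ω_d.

Comparing s^2 + 2s + 4 to s^2 + 2ζωₙs + ωₙ²: ωₙ = 2 rad/s and ζ = 2/(2·2) = 0.5.
ζωₙ = 2/2 = 1, so ω_d = ωₙ√(1−ζ²) = √(ωₙ² − (ζωₙ)²) = √(4 − 1²) = √3 ≈ 1.732 rad/s.

ω_d ≈ 1.732 rad/s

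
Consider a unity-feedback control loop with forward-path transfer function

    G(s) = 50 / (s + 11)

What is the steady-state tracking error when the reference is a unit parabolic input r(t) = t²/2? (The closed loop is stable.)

e_ss = ∞

G(s) has no poles at the origin.
This is a Type 0 system; Ka = lim_{s→0} s^2·G(s) = 0, so the steady-state error for a parabola input is infinite.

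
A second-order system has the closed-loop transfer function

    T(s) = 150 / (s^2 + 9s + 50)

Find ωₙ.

ωₙ ≈ 7.071 rad/s

Compare the denominator to the standard form s^2 + 2ζωₙs + ωₙ².
ωₙ² = 50, so ωₙ = √50 ≈ 7.071 rad/s.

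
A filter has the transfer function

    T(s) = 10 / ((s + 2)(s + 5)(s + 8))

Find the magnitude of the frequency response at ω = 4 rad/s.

|T(j4)| ≈ 0.03904

Substitute s = j4: numerator = 10, denominator = -160 + j200.
|T(j4)| = |10| / |-160 + j200| = 10 / 256.12 ≈ 0.03904.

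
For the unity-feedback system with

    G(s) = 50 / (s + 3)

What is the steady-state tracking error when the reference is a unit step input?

G(s) has no poles at the origin.
This is a Type 0 system. Kp = lim_{s→0} G(s) = 50/3.
e_ss = 1/(1 + Kp) = 1/(1 + 50/3) = 3/53 ≈ 0.05660.

e_ss = 0.05660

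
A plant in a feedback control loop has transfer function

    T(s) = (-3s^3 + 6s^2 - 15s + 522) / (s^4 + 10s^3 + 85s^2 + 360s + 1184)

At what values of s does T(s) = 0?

s = 6, -2 ± 5j

Set the numerator to zero: -3s^3 + 6s^2 - 15s + 522 = 0, i.e. -3·(s^3 - 2s^2 + 5s - 174) = 0.
Factoring: (s - 6)(s^2 + 4s + 29) = 0.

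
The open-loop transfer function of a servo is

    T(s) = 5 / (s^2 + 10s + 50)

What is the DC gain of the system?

Set s = 0: T(0) = (5) / (50) = 1/10.

T(0) = 1/10 ≈ 0.1000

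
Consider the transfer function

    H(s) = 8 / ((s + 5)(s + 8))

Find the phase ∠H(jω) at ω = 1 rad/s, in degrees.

∠H(j1) ≈ -18.43°

At s = j1: numerator = 8, denominator = 39 + j13.
∠H = ∠num − ∠den = 0° − (18.435°) = -18.43°.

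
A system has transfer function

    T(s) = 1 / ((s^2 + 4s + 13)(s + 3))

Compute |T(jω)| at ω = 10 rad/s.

Substitute s = j10: numerator = 1, denominator = -661 - j750.
|T(j10)| = |1| / |-661 - j750| = 1 / 999.71 ≈ 0.001000.

|T(j10)| ≈ 0.001000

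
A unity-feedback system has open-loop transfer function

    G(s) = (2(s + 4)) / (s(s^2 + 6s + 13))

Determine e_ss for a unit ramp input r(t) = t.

e_ss = 1.625

G(s) has one pole at the origin.
This is a Type 1 system. Kv = lim_{s→0} s·G(s) = 8/13.
e_ss = 1/Kv = 1/(8/13) = 13/8 ≈ 1.625.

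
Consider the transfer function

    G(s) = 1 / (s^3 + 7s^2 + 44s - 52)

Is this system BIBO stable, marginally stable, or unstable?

The denominator s^3 + 7s^2 + 44s - 52 factors as (s^2 + 8s + 52)(s - 1), giving poles at s = -4 ± 6j, 1.
Since the pole(s) at s = 1 lie in the right half-plane, the system is unstable.

unstable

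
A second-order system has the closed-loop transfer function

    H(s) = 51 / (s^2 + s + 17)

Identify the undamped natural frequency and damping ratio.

ωₙ ≈ 4.123 rad/s, ζ ≈ 0.1213

Compare the denominator to the standard form s^2 + 2ζωₙs + ωₙ².
ωₙ² = 17, so ωₙ = √17 ≈ 4.123 rad/s.
2ζωₙ = 1, so ζ = 1/(2·√17) ≈ 0.1213.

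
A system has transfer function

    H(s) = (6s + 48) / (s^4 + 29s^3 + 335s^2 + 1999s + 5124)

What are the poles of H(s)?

The poles are the roots of the denominator s^4 + 29s^3 + 335s^2 + 1999s + 5124 = 0.
Trying s = -12: the polynomial evaluates to 0, so (s + 12) is a factor.
Dividing out leaves s^3 + 17s^2 + 131s + 427 = 0.
This factors further as (s^2 + 10s + 61)(s + 7) = 0.

s = -5 ± 6j, -12, -7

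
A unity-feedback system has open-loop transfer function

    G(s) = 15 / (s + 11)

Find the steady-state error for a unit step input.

e_ss = 0.4231

G(s) has no poles at the origin.
This is a Type 0 system. Kp = lim_{s→0} G(s) = 15/11.
e_ss = 1/(1 + Kp) = 1/(1 + 15/11) = 11/26 ≈ 0.4231.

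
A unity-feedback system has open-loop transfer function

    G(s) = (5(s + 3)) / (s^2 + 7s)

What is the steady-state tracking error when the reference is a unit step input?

G(s) has one pole at the origin.
This is a Type 1 system; for a step input the steady-state error is zero.

e_ss = 0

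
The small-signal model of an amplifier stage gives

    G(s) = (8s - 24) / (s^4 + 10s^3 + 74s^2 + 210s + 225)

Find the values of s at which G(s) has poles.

s = -3 + 6j, -3 - 6j, -2 + j, -2 - j

The poles are the roots of the denominator s^4 + 10s^3 + 74s^2 + 210s + 225 = 0.
No real roots exist; factor into two real quadratics: (s^2 + 6s + 45)(s^2 + 4s + 5) = 0.
Each quadratic gives a conjugate pair via the quadratic formula.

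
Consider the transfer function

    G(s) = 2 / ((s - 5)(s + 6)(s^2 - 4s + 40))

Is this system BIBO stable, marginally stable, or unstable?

The poles can be read from the denominator factors: s = 5, -6, 2 ± 6j.
Since the pole(s) at s = 5, 2 + 6j, 2 - 6j lie in the right half-plane, the system is unstable.

unstable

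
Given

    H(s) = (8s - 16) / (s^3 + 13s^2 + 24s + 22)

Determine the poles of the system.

The poles are the roots of the denominator s^3 + 13s^2 + 24s + 22 = 0.
Trying s = -11: the polynomial evaluates to 0, so (s + 11) is a factor.
Dividing out leaves s^2 + 2s + 2 = 0.
The quadratic formula then gives s = -1 ± 1j.

s = -1 + j, -1 - j, -11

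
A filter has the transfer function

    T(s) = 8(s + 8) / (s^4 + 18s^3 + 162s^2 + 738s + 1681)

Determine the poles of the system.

s = -5 ± 4j, -4 ± 5j

The poles are the roots of the denominator s^4 + 18s^3 + 162s^2 + 738s + 1681 = 0.
No real roots exist; factor into two real quadratics: (s^2 + 10s + 41)(s^2 + 8s + 41) = 0.
Each quadratic gives a conjugate pair via the quadratic formula.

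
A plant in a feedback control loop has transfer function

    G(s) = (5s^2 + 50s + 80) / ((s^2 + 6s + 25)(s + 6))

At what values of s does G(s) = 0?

s = -2, -8

Set the numerator to zero: 5s^2 + 50s + 80 = 0, i.e. 5·(s^2 + 10s + 16) = 0.
Factoring: (s + 2)(s + 8) = 0.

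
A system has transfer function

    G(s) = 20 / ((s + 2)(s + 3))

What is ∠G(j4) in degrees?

At s = j4: numerator = 20, denominator = -10 + j20.
∠G = ∠num − ∠den = 0° − (116.57°) = -116.6°.

∠G(j4) ≈ -116.6°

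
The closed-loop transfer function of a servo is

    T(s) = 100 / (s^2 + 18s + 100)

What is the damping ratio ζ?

Compare the denominator to the standard form s^2 + 2ζωₙs + ωₙ².
ωₙ² = 100, so ωₙ = 10 rad/s.
2ζωₙ = 18, so ζ = 18/(2·10) = 0.9.

ζ = 0.9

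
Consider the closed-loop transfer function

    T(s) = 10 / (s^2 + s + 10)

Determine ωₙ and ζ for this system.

Compare the denominator to the standard form s^2 + 2ζωₙs + ωₙ².
ωₙ² = 10, so ωₙ = √10 ≈ 3.162 rad/s.
2ζωₙ = 1, so ζ = 1/(2·√10) ≈ 0.1581.
With ζ = 0.1581 the response is underdamped.

ωₙ ≈ 3.162 rad/s, ζ ≈ 0.1581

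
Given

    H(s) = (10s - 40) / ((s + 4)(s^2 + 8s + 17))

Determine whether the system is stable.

The poles can be read from the denominator factors: s = -4, -4 + j, -4 - j.
Since all poles lie strictly in the left half-plane, the system is stable.

stable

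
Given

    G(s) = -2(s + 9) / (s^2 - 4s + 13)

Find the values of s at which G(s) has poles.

s = 2 + 3j, 2 - 3j

The poles are the roots of the denominator s^2 - 4s + 13 = 0.
Using the quadratic formula: s = (4 ± √(-36))/2 = 2 ± 3j.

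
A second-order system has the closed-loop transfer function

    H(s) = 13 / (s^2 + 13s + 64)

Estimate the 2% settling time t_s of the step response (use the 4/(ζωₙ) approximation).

t_s ≈ 0.6154 s

Comparing s^2 + 13s + 64 to s^2 + 2ζωₙs + ωₙ²: ωₙ = 8 rad/s and ζ = 13/(2·8) = 0.8125.
ζωₙ = 13/2 = 6.5, so t_s ≈ 4/(ζωₙ) = 4/6.5 ≈ 0.6154 s.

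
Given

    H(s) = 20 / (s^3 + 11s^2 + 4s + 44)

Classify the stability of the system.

marginally stable

The denominator s^3 + 11s^2 + 4s + 44 factors as (s^2 + 4)(s + 11), giving poles at s = 2j, -2j, -11.
Since the simple pole(s) at s = ±2j lie on the jω-axis with none in the right half-plane, the system is marginally stable.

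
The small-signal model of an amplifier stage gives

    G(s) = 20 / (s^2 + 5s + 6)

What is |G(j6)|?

|G(j6)| ≈ 0.4714

Substitute s = j6: numerator = 20, denominator = -30 + j30.
|G(j6)| = |20| / |-30 + j30| = 20 / 42.426 ≈ 0.4714.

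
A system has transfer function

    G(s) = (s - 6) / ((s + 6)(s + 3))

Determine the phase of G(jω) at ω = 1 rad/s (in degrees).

At s = j1: numerator = -6 + j1, denominator = 17 + j9.
∠G = ∠num − ∠den = 170.54° − (27.897°) = 142.6°.

∠G(j1) ≈ 142.6°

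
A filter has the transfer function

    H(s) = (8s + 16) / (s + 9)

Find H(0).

H(0) = 16/9 ≈ 1.778

Set s = 0: H(0) = (16) / (9) = 16/9.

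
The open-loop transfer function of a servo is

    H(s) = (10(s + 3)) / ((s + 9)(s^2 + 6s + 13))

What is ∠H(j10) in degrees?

∠H(j10) ≈ -120.1°

At s = j10: numerator = 30 + j100, denominator = -1383 - j330.
∠H = ∠num − ∠den = 73.301° − (-166.58°) = 239.9°, which wraps to -120.1°.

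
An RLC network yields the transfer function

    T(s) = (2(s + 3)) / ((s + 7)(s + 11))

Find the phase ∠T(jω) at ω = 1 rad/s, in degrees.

At s = j1: numerator = 6 + j2, denominator = 76 + j18.
∠T = ∠num − ∠den = 18.435° − (13.325°) = 5.110°.

∠T(j1) ≈ 5.110°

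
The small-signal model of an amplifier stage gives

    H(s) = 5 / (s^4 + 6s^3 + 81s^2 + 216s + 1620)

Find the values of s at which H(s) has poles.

s = 6j, -6j, -3 + 6j, -3 - 6j

The poles are the roots of the denominator s^4 + 6s^3 + 81s^2 + 216s + 1620 = 0.
No real roots exist; factor into two real quadratics: (s^2 + 36)(s^2 + 6s + 45) = 0.
Each quadratic gives a conjugate pair via the quadratic formula.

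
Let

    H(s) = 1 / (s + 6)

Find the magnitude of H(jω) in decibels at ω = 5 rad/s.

Substitute s = j5: numerator = 1, denominator = 6 + j5.
|H(j5)| = |1| / |6 + j5| = 1 / 7.8102 ≈ 0.1280.
In decibels: 20·log₁₀(0.1280) ≈ -17.9 dB.

|H(j5)|_dB ≈ -17.9 dB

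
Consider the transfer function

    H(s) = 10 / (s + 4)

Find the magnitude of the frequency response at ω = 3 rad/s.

Substitute s = j3: numerator = 10, denominator = 4 + j3.
|H(j3)| = |10| / |4 + j3| = 10 / 5 = 2.

|H(j3)| = 2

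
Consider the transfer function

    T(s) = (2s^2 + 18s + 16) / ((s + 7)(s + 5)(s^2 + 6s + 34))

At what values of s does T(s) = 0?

s = -8, -1

Set the numerator to zero: 2s^2 + 18s + 16 = 0, i.e. 2·(s^2 + 9s + 8) = 0.
Factoring: (s + 8)(s + 1) = 0.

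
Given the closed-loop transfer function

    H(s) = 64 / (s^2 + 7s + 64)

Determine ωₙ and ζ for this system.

Compare the denominator to the standard form s^2 + 2ζωₙs + ωₙ².
ωₙ² = 64, so ωₙ = 8 rad/s.
2ζωₙ = 7, so ζ = 7/(2·8) = 0.4375.
With ζ = 0.4375 the response is underdamped.

ωₙ = 8 rad/s, ζ = 0.4375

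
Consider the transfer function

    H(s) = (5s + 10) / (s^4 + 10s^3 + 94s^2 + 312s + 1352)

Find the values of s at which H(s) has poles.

s = -4 ± 6j, -1 ± 5j

The poles are the roots of the denominator s^4 + 10s^3 + 94s^2 + 312s + 1352 = 0.
No real roots exist; factor into two real quadratics: (s^2 + 8s + 52)(s^2 + 2s + 26) = 0.
Each quadratic gives a conjugate pair via the quadratic formula.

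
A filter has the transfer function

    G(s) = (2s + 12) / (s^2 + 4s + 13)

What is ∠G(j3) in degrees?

∠G(j3) ≈ -45°

At s = j3: numerator = 12 + j6, denominator = 4 + j12.
∠G = ∠num − ∠den = 26.565° − (71.565°) = -45°.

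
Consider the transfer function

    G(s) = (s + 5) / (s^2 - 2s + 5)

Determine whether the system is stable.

The denominator s^2 - 2s + 5 factors as (s^2 - 2s + 5), giving poles at s = 1 ± 2j.
Since the pole(s) at s = 1 + 2j, 1 - 2j lie in the right half-plane, the system is unstable.

unstable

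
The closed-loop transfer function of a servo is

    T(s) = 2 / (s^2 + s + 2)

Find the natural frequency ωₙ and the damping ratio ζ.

Compare the denominator to the standard form s^2 + 2ζωₙs + ωₙ².
ωₙ² = 2, so ωₙ = √2 ≈ 1.414 rad/s.
2ζωₙ = 1, so ζ = 1/(2·√2) ≈ 0.3536.
With ζ = 0.3536 the response is underdamped.

ωₙ ≈ 1.414 rad/s, ζ ≈ 0.3536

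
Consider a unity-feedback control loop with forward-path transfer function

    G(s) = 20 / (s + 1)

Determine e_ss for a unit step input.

e_ss = 0.04762

G(s) has no poles at the origin.
This is a Type 0 system. Kp = lim_{s→0} G(s) = 20/1.
e_ss = 1/(1 + Kp) = 1/(1 + 20) = 1/21 ≈ 0.04762.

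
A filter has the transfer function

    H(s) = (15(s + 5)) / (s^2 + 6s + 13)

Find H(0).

At s = 0 each factor (s + a) contributes a and each (s^2 + bs + c) contributes c.
H(0) = 15·(5) / ((13)) = 75/13 = 75/13.

H(0) = 75/13 ≈ 5.769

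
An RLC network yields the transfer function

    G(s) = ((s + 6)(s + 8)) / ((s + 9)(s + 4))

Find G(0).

At s = 0 each factor (s + a) contributes a and each (s^2 + bs + c) contributes c.
G(0) = 1·(6) · (8) / ((9) · (4)) = 48/36 = 4/3.

G(0) = 4/3 ≈ 1.333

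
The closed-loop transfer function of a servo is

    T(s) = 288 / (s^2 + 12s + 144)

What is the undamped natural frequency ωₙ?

Compare the denominator to the standard form s^2 + 2ζωₙs + ωₙ².
ωₙ² = 144, so ωₙ = 12 rad/s.

ωₙ = 12 rad/s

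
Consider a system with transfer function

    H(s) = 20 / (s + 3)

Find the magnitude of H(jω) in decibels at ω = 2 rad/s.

|H(j2)|_dB ≈ 14.9 dB

Substitute s = j2: numerator = 20, denominator = 3 + j2.
|H(j2)| = |20| / |3 + j2| = 20 / 3.6056 ≈ 5.547.
In decibels: 20·log₁₀(5.547) ≈ 14.9 dB.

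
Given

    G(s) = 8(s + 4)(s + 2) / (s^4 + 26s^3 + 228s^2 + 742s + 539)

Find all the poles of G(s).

s = -7, -11, -1, -7

The poles are the roots of the denominator s^4 + 26s^3 + 228s^2 + 742s + 539 = 0.
Trying s = -7: the polynomial evaluates to 0, so (s + 7) is a factor.
Dividing out leaves s^3 + 19s^2 + 95s + 77 = 0.
This factors further as (s + 11)(s + 1)(s + 7) = 0.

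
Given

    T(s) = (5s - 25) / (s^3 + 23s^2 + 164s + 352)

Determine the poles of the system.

The poles are the roots of the denominator s^3 + 23s^2 + 164s + 352 = 0.
Trying s = -11: the polynomial evaluates to 0, so (s + 11) is a factor.
Dividing out leaves s^2 + 12s + 32 = 0.
Factoring the quadratic: (s + 4)(s + 8) = 0.

s = -11, -4, -8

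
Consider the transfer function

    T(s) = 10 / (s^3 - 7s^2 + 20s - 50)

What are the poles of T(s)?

s = 1 + 3j, 1 - 3j, 5

The poles are the roots of the denominator s^3 - 7s^2 + 20s - 50 = 0.
Trying s = 5: the polynomial evaluates to 0, so (s - 5) is a factor.
Dividing out leaves s^2 - 2s + 10 = 0.
The quadratic formula then gives s = 1 ± 3j.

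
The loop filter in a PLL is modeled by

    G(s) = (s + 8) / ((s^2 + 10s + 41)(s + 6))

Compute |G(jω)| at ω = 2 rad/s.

Substitute s = j2: numerator = 8 + j2, denominator = 182 + j194.
|G(j2)| = |8 + j2| / |182 + j194| = 8.2462 / 266.01 ≈ 0.03100.

|G(j2)| ≈ 0.03100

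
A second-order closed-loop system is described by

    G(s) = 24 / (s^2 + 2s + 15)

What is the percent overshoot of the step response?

%OS ≈ 43.2%

Comparing s^2 + 2s + 15 to s^2 + 2ζωₙs + ωₙ²: ωₙ = √15 ≈ 3.873 rad/s and ζ = 2/(2·√15) ≈ 0.2582.
%OS = 100·exp(−πζ/√(1−ζ²)) = 100·exp(−π·0.2582/√(1−0.2582²)) ≈ 43.2%.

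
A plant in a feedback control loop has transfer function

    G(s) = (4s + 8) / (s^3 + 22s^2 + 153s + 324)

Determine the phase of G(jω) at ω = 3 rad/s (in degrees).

At s = j3: numerator = 8 + j12, denominator = 126 + j432.
∠G = ∠num − ∠den = 56.310° − (73.740°) = -17.43°.

∠G(j3) ≈ -17.43°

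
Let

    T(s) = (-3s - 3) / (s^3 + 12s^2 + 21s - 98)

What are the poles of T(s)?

s = -7, 2, -7

The poles are the roots of the denominator s^3 + 12s^2 + 21s - 98 = 0.
Trying s = -7: the polynomial evaluates to 0, so (s + 7) is a factor.
Dividing out leaves s^2 + 5s - 14 = 0.
Factoring the quadratic: (s - 2)(s + 7) = 0.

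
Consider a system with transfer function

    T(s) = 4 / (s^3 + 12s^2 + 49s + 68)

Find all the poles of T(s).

The poles are the roots of the denominator s^3 + 12s^2 + 49s + 68 = 0.
Trying s = -4: the polynomial evaluates to 0, so (s + 4) is a factor.
Dividing out leaves s^2 + 8s + 17 = 0.
The quadratic formula then gives s = -4 ± 1j.

s = -4 ± j, -4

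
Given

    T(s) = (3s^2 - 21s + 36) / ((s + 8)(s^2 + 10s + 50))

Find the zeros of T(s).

s = 3, 4

Set the numerator to zero: 3s^2 - 21s + 36 = 0, i.e. 3·(s^2 - 7s + 12) = 0.
Factoring: (s - 3)(s - 4) = 0.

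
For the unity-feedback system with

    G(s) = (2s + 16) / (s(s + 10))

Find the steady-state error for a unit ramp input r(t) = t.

G(s) has one pole at the origin.
This is a Type 1 system. Kv = lim_{s→0} s·G(s) = 16/10 = 8/5.
e_ss = 1/Kv = 1/(8/5) = 5/8 ≈ 0.6250.

e_ss = 0.6250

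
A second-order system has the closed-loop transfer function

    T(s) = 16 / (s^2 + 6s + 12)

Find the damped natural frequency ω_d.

Comparing s^2 + 6s + 12 to s^2 + 2ζωₙs + ωₙ²: ωₙ = √12 ≈ 3.464 rad/s and ζ = 6/(2·√12) ≈ 0.8660.
ζωₙ = 6/2 = 3, so ω_d = ωₙ√(1−ζ²) = √(ωₙ² − (ζωₙ)²) = √(12 − 3²) = √3 ≈ 1.732 rad/s.

ω_d ≈ 1.732 rad/s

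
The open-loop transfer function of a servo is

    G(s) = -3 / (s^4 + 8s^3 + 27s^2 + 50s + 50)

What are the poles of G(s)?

The poles are the roots of the denominator s^4 + 8s^3 + 27s^2 + 50s + 50 = 0.
No real roots exist; factor into two real quadratics: (s^2 + 2s + 5)(s^2 + 6s + 10) = 0.
Each quadratic gives a conjugate pair via the quadratic formula.

s = -1 + 2j, -1 - 2j, -3 + j, -3 - j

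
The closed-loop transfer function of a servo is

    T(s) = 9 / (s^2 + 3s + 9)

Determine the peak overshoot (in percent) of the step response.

Comparing s^2 + 3s + 9 to s^2 + 2ζωₙs + ωₙ²: ωₙ = 3 rad/s and ζ = 3/(2·3) = 0.5.
%OS = 100·exp(−πζ/√(1−ζ²)) = 100·exp(−π·0.5/√(1−0.5²)) ≈ 16.3%.

%OS ≈ 16.3%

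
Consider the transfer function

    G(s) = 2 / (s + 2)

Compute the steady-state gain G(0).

Set s = 0: G(0) = (2) / (2) = 1.

G(0) = 1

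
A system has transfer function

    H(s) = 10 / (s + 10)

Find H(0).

Set s = 0: H(0) = (10) / (10) = 1.

H(0) = 1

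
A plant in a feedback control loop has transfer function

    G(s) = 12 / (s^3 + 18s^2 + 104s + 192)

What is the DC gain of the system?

Set s = 0: G(0) = (12) / (192) = 1/16.

G(0) = 1/16 ≈ 0.06250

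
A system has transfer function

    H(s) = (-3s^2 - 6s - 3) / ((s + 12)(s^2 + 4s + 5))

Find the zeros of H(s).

Set the numerator to zero: -3s^2 - 6s - 3 = 0, i.e. -3·(s^2 + 2s + 1) = 0.
Factoring: (s + 1)^2 = 0.

s = -1, -1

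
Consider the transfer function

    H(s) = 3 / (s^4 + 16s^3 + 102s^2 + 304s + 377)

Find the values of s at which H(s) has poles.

s = -3 + 2j, -3 - 2j, -5 + 2j, -5 - 2j

The poles are the roots of the denominator s^4 + 16s^3 + 102s^2 + 304s + 377 = 0.
No real roots exist; factor into two real quadratics: (s^2 + 6s + 13)(s^2 + 10s + 29) = 0.
Each quadratic gives a conjugate pair via the quadratic formula.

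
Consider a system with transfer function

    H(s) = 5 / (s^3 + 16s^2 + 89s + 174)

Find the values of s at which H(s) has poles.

s = -5 + 2j, -5 - 2j, -6

The poles are the roots of the denominator s^3 + 16s^2 + 89s + 174 = 0.
Trying s = -6: the polynomial evaluates to 0, so (s + 6) is a factor.
Dividing out leaves s^2 + 10s + 29 = 0.
The quadratic formula then gives s = -5 ± 2j.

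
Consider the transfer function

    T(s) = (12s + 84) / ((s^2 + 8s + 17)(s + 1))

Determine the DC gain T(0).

T(0) = 84/17 ≈ 4.941

Set s = 0: T(0) = (84) / (17) = 84/17.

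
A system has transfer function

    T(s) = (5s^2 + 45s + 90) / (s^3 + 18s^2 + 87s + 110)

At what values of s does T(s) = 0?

Set the numerator to zero: 5s^2 + 45s + 90 = 0, i.e. 5·(s^2 + 9s + 18) = 0.
Factoring: (s + 6)(s + 3) = 0.

s = -6, -3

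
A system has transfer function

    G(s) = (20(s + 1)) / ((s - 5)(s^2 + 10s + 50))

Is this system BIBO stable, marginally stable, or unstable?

The poles can be read from the denominator factors: s = 5, -5 ± 5j.
Since the pole(s) at s = 5 lie in the right half-plane, the system is unstable.

unstable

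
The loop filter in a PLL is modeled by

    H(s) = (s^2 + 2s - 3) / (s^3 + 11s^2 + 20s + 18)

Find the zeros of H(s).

s = 1, -3

Set the numerator to zero: s^2 + 2s - 3 = 0.
Factoring: (s - 1)(s + 3) = 0.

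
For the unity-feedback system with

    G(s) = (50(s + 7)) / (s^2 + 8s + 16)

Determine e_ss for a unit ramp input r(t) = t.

e_ss = ∞

G(s) has no poles at the origin.
This is a Type 0 system; Kv = lim_{s→0} s·G(s) = 0, so the steady-state error for a ramp input is infinite.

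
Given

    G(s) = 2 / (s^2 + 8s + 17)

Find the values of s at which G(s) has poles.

The poles are the roots of the denominator s^2 + 8s + 17 = 0.
Using the quadratic formula: s = (-8 ± √(-4))/2 = -4 ± 1j.

s = -4 + j, -4 - j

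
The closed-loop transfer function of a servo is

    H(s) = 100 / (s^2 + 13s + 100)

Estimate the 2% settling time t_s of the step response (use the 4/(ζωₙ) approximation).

t_s ≈ 0.6154 s

Comparing s^2 + 13s + 100 to s^2 + 2ζωₙs + ωₙ²: ωₙ = 10 rad/s and ζ = 13/(2·10) = 0.65.
ζωₙ = 13/2 = 6.5, so t_s ≈ 4/(ζωₙ) = 4/6.5 ≈ 0.6154 s.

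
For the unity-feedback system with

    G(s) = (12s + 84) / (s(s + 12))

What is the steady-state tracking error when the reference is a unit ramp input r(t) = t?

G(s) has one pole at the origin.
This is a Type 1 system. Kv = lim_{s→0} s·G(s) = 84/12 = 7.
e_ss = 1/Kv = 1/(7) = 1/7 ≈ 0.1429.

e_ss = 0.1429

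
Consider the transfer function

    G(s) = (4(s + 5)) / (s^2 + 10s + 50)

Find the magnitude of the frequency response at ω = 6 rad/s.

|G(j6)| ≈ 0.5071

Substitute s = j6: numerator = 20 + j24, denominator = 14 + j60.
|G(j6)| = |20 + j24| / |14 + j60| = 31.241 / 61.612 ≈ 0.5071.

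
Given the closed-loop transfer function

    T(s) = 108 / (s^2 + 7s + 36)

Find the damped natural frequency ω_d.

Comparing s^2 + 7s + 36 to s^2 + 2ζωₙs + ωₙ²: ωₙ = 6 rad/s and ζ = 7/(2·6) ≈ 0.5833.
ζωₙ = 7/2 = 3.5, so ω_d = ωₙ√(1−ζ²) = √(ωₙ² − (ζωₙ)²) = √(36 − 3.5²) = √23.75 ≈ 4.873 rad/s.

ω_d ≈ 4.873 rad/s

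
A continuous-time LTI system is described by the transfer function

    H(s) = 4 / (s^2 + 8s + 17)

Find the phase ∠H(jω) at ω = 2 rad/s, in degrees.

∠H(j2) ≈ -50.91°

At s = j2: numerator = 4, denominator = 13 + j16.
∠H = ∠num − ∠den = 0° − (50.906°) = -50.91°.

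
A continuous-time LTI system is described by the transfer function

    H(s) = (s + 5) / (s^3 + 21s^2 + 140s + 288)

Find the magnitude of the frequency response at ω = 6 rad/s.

Substitute s = j6: numerator = 5 + j6, denominator = -468 + j624.
|H(j6)| = |5 + j6| / |-468 + j624| = 7.8102 / 780 ≈ 0.01001.

|H(j6)| ≈ 0.01001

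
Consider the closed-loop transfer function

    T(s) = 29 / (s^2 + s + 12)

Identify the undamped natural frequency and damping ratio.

ωₙ ≈ 3.464 rad/s, ζ ≈ 0.1443

Compare the denominator to the standard form s^2 + 2ζωₙs + ωₙ².
ωₙ² = 12, so ωₙ = √12 ≈ 3.464 rad/s.
2ζωₙ = 1, so ζ = 1/(2·√12) ≈ 0.1443.
With ζ = 0.1443 the response is underdamped.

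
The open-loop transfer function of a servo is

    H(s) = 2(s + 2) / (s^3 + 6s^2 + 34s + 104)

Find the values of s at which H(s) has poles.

s = -1 + 5j, -1 - 5j, -4

The poles are the roots of the denominator s^3 + 6s^2 + 34s + 104 = 0.
Trying s = -4: the polynomial evaluates to 0, so (s + 4) is a factor.
Dividing out leaves s^2 + 2s + 26 = 0.
The quadratic formula then gives s = -1 ± 5j.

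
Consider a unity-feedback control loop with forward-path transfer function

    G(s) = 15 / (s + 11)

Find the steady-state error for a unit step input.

e_ss = 0.4231

G(s) has no poles at the origin.
This is a Type 0 system. Kp = lim_{s→0} G(s) = 15/11.
e_ss = 1/(1 + Kp) = 1/(1 + 15/11) = 11/26 ≈ 0.4231.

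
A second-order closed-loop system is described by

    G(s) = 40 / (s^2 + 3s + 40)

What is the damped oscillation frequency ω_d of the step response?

Comparing s^2 + 3s + 40 to s^2 + 2ζωₙs + ωₙ²: ωₙ = √40 ≈ 6.325 rad/s and ζ = 3/(2·√40) ≈ 0.2372.
ζωₙ = 3/2 = 1.5, so ω_d = ωₙ√(1−ζ²) = √(ωₙ² − (ζωₙ)²) = √(40 − 1.5²) = √37.75 ≈ 6.144 rad/s.

ω_d ≈ 6.144 rad/s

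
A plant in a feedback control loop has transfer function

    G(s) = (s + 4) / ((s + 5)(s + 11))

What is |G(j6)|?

|G(j6)| ≈ 0.07369

Substitute s = j6: numerator = 4 + j6, denominator = 19 + j96.
|G(j6)| = |4 + j6| / |19 + j96| = 7.2111 / 97.862 ≈ 0.07369.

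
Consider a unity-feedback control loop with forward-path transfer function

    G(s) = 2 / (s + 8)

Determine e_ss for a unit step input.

G(s) has no poles at the origin.
This is a Type 0 system. Kp = lim_{s→0} G(s) = 2/8 = 1/4.
e_ss = 1/(1 + Kp) = 1/(1 + 1/4) = 4/5 ≈ 0.8000.

e_ss = 0.8000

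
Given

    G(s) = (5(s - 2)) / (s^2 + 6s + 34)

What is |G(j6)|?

Substitute s = j6: numerator = -10 + j30, denominator = -2 + j36.
|G(j6)| = |-10 + j30| / |-2 + j36| = 31.623 / 36.056 ≈ 0.8771.

|G(j6)| ≈ 0.8771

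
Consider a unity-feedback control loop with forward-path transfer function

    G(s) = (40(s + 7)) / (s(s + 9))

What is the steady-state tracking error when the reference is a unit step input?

e_ss = 0

G(s) has one pole at the origin.
This is a Type 1 system; for a step input the steady-state error is zero.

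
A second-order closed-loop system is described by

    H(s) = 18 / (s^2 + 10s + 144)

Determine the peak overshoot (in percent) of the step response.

%OS ≈ 23.7%

Comparing s^2 + 10s + 144 to s^2 + 2ζωₙs + ωₙ²: ωₙ = 12 rad/s and ζ = 10/(2·12) ≈ 0.4167.
%OS = 100·exp(−πζ/√(1−ζ²)) = 100·exp(−π·0.4167/√(1−0.4167²)) ≈ 23.7%.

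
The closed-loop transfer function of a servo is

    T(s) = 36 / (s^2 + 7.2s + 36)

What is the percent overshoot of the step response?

Comparing s^2 + 7.2s + 36 to s^2 + 2ζωₙs + ωₙ²: ωₙ = 6 rad/s and ζ = 7.2/(2·6) = 0.6.
%OS = 100·exp(−πζ/√(1−ζ²)) = 100·exp(−π·0.6/√(1−0.6²)) ≈ 9.48%.

%OS ≈ 9.48%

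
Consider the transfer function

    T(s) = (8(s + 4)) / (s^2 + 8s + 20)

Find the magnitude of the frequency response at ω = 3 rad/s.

|T(j3)| ≈ 1.515

Substitute s = j3: numerator = 32 + j24, denominator = 11 + j24.
|T(j3)| = |32 + j24| / |11 + j24| = 40 / 26.401 ≈ 1.515.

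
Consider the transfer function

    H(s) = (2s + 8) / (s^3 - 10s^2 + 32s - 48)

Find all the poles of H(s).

The poles are the roots of the denominator s^3 - 10s^2 + 32s - 48 = 0.
Trying s = 6: the polynomial evaluates to 0, so (s - 6) is a factor.
Dividing out leaves s^2 - 4s + 8 = 0.
The quadratic formula then gives s = 2 ± 2j.

s = 2 ± 2j, 6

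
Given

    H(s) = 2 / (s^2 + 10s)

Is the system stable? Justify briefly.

The denominator s^2 + 10s factors as s(s + 10), giving poles at s = 0, -10.
Since the simple pole(s) at s = 0 lie on the jω-axis with none in the right half-plane, the system is marginally stable.

marginally stable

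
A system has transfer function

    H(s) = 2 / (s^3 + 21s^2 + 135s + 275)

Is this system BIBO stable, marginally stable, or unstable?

stable

The denominator s^3 + 21s^2 + 135s + 275 factors as (s + 5)^2(s + 11), giving poles at s = -5, -5, -11.
Since all poles lie strictly in the left half-plane, the system is stable.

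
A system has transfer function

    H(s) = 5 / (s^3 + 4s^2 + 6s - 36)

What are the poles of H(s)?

The poles are the roots of the denominator s^3 + 4s^2 + 6s - 36 = 0.
Trying s = 2: the polynomial evaluates to 0, so (s - 2) is a factor.
Dividing out leaves s^2 + 6s + 18 = 0.
The quadratic formula then gives s = -3 ± 3j.

s = -3 ± 3j, 2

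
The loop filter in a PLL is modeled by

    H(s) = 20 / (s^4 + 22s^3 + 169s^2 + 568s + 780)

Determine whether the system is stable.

stable

The denominator s^4 + 22s^3 + 169s^2 + 568s + 780 factors as (s + 10)(s^2 + 6s + 13)(s + 6), giving poles at s = -10, -3 + 2j, -3 - 2j, -6.
Since all poles lie strictly in the left half-plane, the system is stable.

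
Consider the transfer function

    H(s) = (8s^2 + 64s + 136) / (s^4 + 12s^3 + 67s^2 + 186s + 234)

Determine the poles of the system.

The poles are the roots of the denominator s^4 + 12s^3 + 67s^2 + 186s + 234 = 0.
No real roots exist; factor into two real quadratics: (s^2 + 6s + 13)(s^2 + 6s + 18) = 0.
Each quadratic gives a conjugate pair via the quadratic formula.

s = -3 + 2j, -3 - 2j, -3 + 3j, -3 - 3j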